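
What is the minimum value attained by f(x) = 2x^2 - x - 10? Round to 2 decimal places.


For a quadratic f(x) = ax^2 + bx + c with a > 0, the minimum is at the vertex.
Vertex x-coordinate: x = -b/(2a)
x = -(-1) / (2 * 2)
x = 1/4
Substitute back to find the minimum value:
f(1/4) = 2 * (1/4)^2 - 1 * (1/4) - 10
= 1/8 - 1/4 - 10
= -81/8 ≈ -10.13

-10.13


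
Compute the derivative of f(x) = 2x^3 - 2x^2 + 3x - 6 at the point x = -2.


Differentiate f(x) = 2x^3 - 2x^2 + 3x - 6 term by term:
f'(x) = 6x^2 - 4x + 3
Substitute x = -2:
f'(-2) = 6 * (-2)^2 - 4 * (-2) + 3
= 24 + 8 + 3
= 35

35


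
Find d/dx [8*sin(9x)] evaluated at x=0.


Apply the chain rule to differentiate 8*sin(9x):
d/dx [8*sin(9x)]
= 8 * cos(9x) * d/dx(9x)
= 8 * 9 * cos(9x)
= 72 * cos(9x)
Evaluate at x = 0:
= 72 * cos(0)
= 72 * 1
= 72

72


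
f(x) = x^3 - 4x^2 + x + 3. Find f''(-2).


First derivative:
f'(x) = 3x^2 - 8x + 1
Second derivative:
f''(x) = 6x - 8
Substitute x = -2:
f''(-2) = 6 * (-2) - 8
= -12 - 8
= -20

-20


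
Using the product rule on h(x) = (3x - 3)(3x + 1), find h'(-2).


Let u(x) = 3x - 3 and v(x) = 3x + 1
u'(x) = 3
v'(x) = 3
Product rule: h'(x) = u'(x)*v(x) + u(x)*v'(x)
= 3 * (3x + 1) + (3x - 3) * 3
At x = -2:
u(-2) = 3 * (-2) - 3 = -9
v(-2) = 3 * (-2) + 1 = -5
h'(-2) = 3 * (-5) + (-9) * 3
= -15 - 27
= -42

-42


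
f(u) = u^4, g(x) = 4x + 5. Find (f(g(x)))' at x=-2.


Using the chain rule: (f(g(x)))' = f'(g(x)) * g'(x)
First, find g(-2):
g(-2) = 4 * (-2) + 5 = -3
Next, f'(u) = 4u^3
And g'(x) = 4
So f'(g(-2)) * g'(-2)
= 4 * (-3)^3 * 4
= 4 * (-27) * 4
= -432

-432


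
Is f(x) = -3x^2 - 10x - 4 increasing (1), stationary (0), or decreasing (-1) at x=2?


Compute f'(x) to determine behavior:
f'(x) = -6x - 10
f'(2) = -6 * 2 - 10
= -12 - 10
= -22
Since f'(2) < 0, the function is decreasing (-1)

-1


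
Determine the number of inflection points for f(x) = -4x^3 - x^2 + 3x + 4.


Inflection points occur where f''(x) = 0 and concavity changes.
f(x) = -4x^3 - x^2 + 3x + 4
f'(x) = -12x^2 - 2x + 3
f''(x) = -24x - 2
Set f''(x) = 0:
-24x - 2 = 0
x = 2 / (-24) = -1/12
Since f''(x) is linear (degree 1), it changes sign at this point.
Therefore there is exactly 1 inflection point.

1


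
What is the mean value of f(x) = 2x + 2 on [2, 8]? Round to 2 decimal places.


Average value = 1/(b-a) * integral from a to b of f(x) dx
First compute the integral of 2x + 2:
F(x) = x^2 + 2x
F(8) = 1 * 64 + 2 * 8 = 80
F(2) = 1 * 4 + 2 * 2 = 8
Integral = 80 - 8 = 72
Average = 72 / (8 - 2) = 72 / 6
= 12 = 12.00

12.00


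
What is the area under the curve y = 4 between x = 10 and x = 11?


The area under a constant function y = 4 is a rectangle.
Width = 11 - 10 = 1
Height = 4
Area = width * height
= 1 * 4
= 4

4


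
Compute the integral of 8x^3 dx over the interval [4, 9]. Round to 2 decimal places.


Find the antiderivative of 8x^3:
F(x) = 8/4 * x^4
Apply the Fundamental Theorem of Calculus:
F(9) - F(4)
= 8/4 * 9^4 - 8/4 * 4^4
= 8/4 * (6561 - 256)
= 8/4 * 6305
= 12610 = 12610.00

12610.00


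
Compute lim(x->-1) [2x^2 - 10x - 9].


Since polynomials are continuous, we use direct substitution.
lim(x->-1) of 2x^2 - 10x - 9
= 2 * (-1)^2 - 10 * (-1) - 9
= 2 + 10 - 9
= 3

3


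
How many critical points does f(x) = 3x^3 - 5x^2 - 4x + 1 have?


Find where f'(x) = 0:
f(x) = 3x^3 - 5x^2 - 4x + 1
f'(x) = 9x^2 - 10x - 4
This is a quadratic in x. Use the discriminant to count real roots.
Discriminant = (-10)^2 - 4 * 9 * (-4)
= 100 - (-144)
= 244
Since discriminant > 0, f'(x) = 0 has 2 real solutions.
Number of critical points: 2

2


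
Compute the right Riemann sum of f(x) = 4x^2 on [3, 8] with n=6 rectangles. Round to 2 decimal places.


Right Riemann sum uses right endpoints of each subinterval.
Interval: [3, 8], n = 6
dx = (8 - 3) / 6 = 5/6
Right endpoints: [23/6, 14/3, 11/2, 19/3, 43/6, 8]
f values: [529/9, 784/9, 121, 1444/9, 1849/9, 256]
Sum = dx * (sum of f values)
= 5/6 * 7999/9
= 39995/54 ≈ 740.65

740.65


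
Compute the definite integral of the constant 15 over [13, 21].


The integral of a constant k over [a, b] equals k * (b - a).
integral from 13 to 21 of 15 dx
= 15 * (21 - 13)
= 15 * 8
= 120

120


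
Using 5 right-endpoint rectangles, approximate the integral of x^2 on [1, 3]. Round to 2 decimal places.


Right Riemann sum uses right endpoints of each subinterval.
Interval: [1, 3], n = 5
dx = (3 - 1) / 5 = 2/5
Right endpoints: [7/5, 9/5, 11/5, 13/5, 3]
f values: [49/25, 81/25, 121/25, 169/25, 9]
Sum = dx * (sum of f values)
= 2/5 * 129/5
= 258/25 = 10.32

10.32


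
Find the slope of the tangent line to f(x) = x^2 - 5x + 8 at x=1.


The slope of the tangent line equals f'(x) at the point.
f(x) = x^2 - 5x + 8
f'(x) = 2x - 5
At x = 1:
f'(1) = 2 * 1 - 5
= 2 - 5
= -3

-3


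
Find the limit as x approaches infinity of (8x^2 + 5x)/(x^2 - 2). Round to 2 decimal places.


For limits at infinity with equal-degree polynomials,
we compare leading coefficients.
Numerator leading term: 8x^2
Denominator leading term: x^2
Divide both by x^2:
lim = (8 + 5/x) / (1 - 2/x^2)
As x -> infinity, the 1/x and 1/x^2 terms vanish:
= 8/1 = 8 = 8.00

8.00


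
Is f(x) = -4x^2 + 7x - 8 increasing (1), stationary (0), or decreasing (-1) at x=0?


Compute f'(x) to determine behavior:
f'(x) = -8x + 7
f'(0) = -8 * 0 + 7
= 0 + 7
= 7
Since f'(0) > 0, the function is increasing (1)

1


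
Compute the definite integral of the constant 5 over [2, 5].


The integral of a constant k over [a, b] equals k * (b - a).
integral from 2 to 5 of 5 dx
= 5 * (5 - 2)
= 5 * 3
= 15

15


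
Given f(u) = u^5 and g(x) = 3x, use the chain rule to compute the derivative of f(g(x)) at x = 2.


Using the chain rule: (f(g(x)))' = f'(g(x)) * g'(x)
First, find g(2):
g(2) = 3 * 2 + 0 = 6
Next, f'(u) = 5u^4
And g'(x) = 3
So f'(g(2)) * g'(2)
= 5 * 6^4 * 3
= 5 * 1296 * 3
= 19440

19440


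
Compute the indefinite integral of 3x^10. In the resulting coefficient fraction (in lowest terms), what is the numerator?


Apply the power rule for integration:
integral of ax^n dx = a/(n+1) * x^(n+1) + C
integral of 3x^10 dx
= 3/11 * x^11 + C
The coefficient in lowest terms is 3/11, and its numerator is 3

3


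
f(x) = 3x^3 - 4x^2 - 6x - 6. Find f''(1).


First derivative:
f'(x) = 9x^2 - 8x - 6
Second derivative:
f''(x) = 18x - 8
Substitute x = 1:
f''(1) = 18 * 1 - 8
= 18 - 8
= 10

10


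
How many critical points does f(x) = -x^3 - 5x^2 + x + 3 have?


Find where f'(x) = 0:
f(x) = -x^3 - 5x^2 + x + 3
f'(x) = -3x^2 - 10x + 1
This is a quadratic in x. Use the discriminant to count real roots.
Discriminant = (-10)^2 - 4 * (-3) * 1
= 100 - (-12)
= 112
Since discriminant > 0, f'(x) = 0 has 2 real solutions.
Number of critical points: 2

2


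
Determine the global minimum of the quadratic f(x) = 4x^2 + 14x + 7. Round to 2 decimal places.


For a quadratic f(x) = ax^2 + bx + c with a > 0, the minimum is at the vertex.
Vertex x-coordinate: x = -b/(2a)
x = -(14) / (2 * 4)
x = -14/8 = -7/4
Substitute back to find the minimum value:
f(-7/4) = 4 * (-7/4)^2 + 14 * (-7/4) + 7
= 49/4 - 49/2 + 7
= -21/4 = -5.25

-5.25


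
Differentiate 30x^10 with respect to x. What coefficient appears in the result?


We apply the power rule: d/dx [ax^n] = a*n * x^(n-1)
d/dx [30x^10]
= 30 * 10 * x^(10-1)
= 300x^9
The coefficient is 300

300


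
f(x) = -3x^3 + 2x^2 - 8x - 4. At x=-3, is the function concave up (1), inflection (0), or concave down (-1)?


Concavity is determined by the sign of f''(x).
f(x) = -3x^3 + 2x^2 - 8x - 4
f'(x) = -9x^2 + 4x - 8
f''(x) = -18x + 4
f''(-3) = -18 * (-3) + 4
= 54 + 4
= 58
Since f''(-3) > 0, the function is concave up (1)

1


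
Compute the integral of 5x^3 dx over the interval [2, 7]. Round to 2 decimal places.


Find the antiderivative of 5x^3:
F(x) = 5/4 * x^4
Apply the Fundamental Theorem of Calculus:
F(7) - F(2)
= 5/4 * 7^4 - 5/4 * 2^4
= 5/4 * (2401 - 16)
= 5/4 * 2385
= 11925/4 = 2981.25

2981.25


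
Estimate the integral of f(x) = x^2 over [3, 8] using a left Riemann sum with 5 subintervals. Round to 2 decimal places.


Left Riemann sum uses left endpoints of each subinterval.
Interval: [3, 8], n = 5
dx = (8 - 3) / 5 = 1
Left endpoints: [3, 4, 5, 6, 7]
f values: [9, 16, 25, 36, 49]
Sum = dx * (sum of f values)
= 1 * 135
= 135 = 135.00

135.00


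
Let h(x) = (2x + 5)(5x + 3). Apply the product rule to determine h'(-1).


Let u(x) = 2x + 5 and v(x) = 5x + 3
u'(x) = 2
v'(x) = 5
Product rule: h'(x) = u'(x)*v(x) + u(x)*v'(x)
= 2 * (5x + 3) + (2x + 5) * 5
At x = -1:
u(-1) = 2 * (-1) + 5 = 3
v(-1) = 5 * (-1) + 3 = -2
h'(-1) = 2 * (-2) + 3 * 5
= -4 + 15
= 11

11


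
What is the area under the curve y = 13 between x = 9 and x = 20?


The area under a constant function y = 13 is a rectangle.
Width = 20 - 9 = 11
Height = 13
Area = width * height
= 11 * 13
= 143

143


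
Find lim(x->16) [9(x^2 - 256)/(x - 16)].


Direct substitution gives 0/0, so we factor the numerator.
Factor: 9(x^2 - 256) = 9 * (x - 16)(x + 16)
Cancel the common factor (x - 16):
9(x^2 - 256)/(x - 16) = 9 * (x + 16)
Now substitute x = 16:
= 9 * (16 + 16) = 288

288


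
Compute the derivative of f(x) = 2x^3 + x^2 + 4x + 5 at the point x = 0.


Differentiate f(x) = 2x^3 + x^2 + 4x + 5 term by term:
f'(x) = 6x^2 + 2x + 4
Substitute x = 0:
f'(0) = 6 * 0^2 + 2 * 0 + 4
= 0 + 0 + 4
= 4

4


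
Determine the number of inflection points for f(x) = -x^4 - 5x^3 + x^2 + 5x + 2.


Inflection points occur where f''(x) = 0 and concavity changes.
f(x) = -x^4 - 5x^3 + x^2 + 5x + 2
f'(x) = -4x^3 - 15x^2 + 2x + 5
f''(x) = -12x^2 - 30x + 2
This is a quadratic in x. Use the discriminant to count real roots.
Discriminant = (-30)^2 - 4 * (-12) * 2
= 900 - (-96)
= 996
Since discriminant > 0, f''(x) = 0 has 2 distinct real solutions.
A quadratic with two distinct real roots changes sign at each root, so concavity changes at both.
Number of inflection points: 2

2


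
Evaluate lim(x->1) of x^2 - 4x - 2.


Since polynomials are continuous, we use direct substitution.
lim(x->1) of x^2 - 4x - 2
= 1 * 1^2 - 4 * 1 - 2
= 1 - 4 - 2
= -5

-5


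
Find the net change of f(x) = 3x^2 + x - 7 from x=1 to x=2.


Net change = f(b) - f(a)
f(x) = 3x^2 + x - 7
Compute f(2):
f(2) = 3 * 2^2 + 1 * 2 - 7
= 12 + 2 - 7
= 7
Compute f(1):
f(1) = 3 * 1^2 + 1 * 1 - 7
= 3 + 1 - 7
= -3
Net change = 7 - (-3) = 10

10


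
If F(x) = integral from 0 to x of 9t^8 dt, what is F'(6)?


By the Fundamental Theorem of Calculus (Part 1):
If F(x) = integral from 0 to x of f(t) dt, then F'(x) = f(x)
Here f(t) = 9t^8
So F'(x) = 9x^8
Evaluate at x = 6:
F'(6) = 9 * 6^8
= 9 * 1679616
= 15116544

15116544


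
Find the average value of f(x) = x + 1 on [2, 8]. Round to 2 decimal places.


Average value = 1/(b-a) * integral from a to b of f(x) dx
First compute the integral of x + 1:
F(x) = (1/2)x^2 + x
F(8) = 1/2 * 64 + 1 * 8 = 40
F(2) = 1/2 * 4 + 1 * 2 = 4
Integral = 40 - 4 = 36
Average = 36 / (8 - 2) = 36 / 6
= 6 = 6.00

6.00


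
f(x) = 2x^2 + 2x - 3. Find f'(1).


Differentiate term by term using power and sum rules:
f(x) = 2x^2 + 2x - 3
f'(x) = 4x + 2
Substitute x = 1:
f'(1) = 4 * 1 + 2
= 4 + 2
= 6

6


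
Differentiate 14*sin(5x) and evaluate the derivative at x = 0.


Apply the chain rule to differentiate 14*sin(5x):
d/dx [14*sin(5x)]
= 14 * cos(5x) * d/dx(5x)
= 14 * 5 * cos(5x)
= 70 * cos(5x)
Evaluate at x = 0:
= 70 * cos(0)
= 70 * 1
= 70

70


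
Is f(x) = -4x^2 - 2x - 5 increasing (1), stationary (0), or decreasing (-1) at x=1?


Compute f'(x) to determine behavior:
f'(x) = -8x - 2
f'(1) = -8 * 1 - 2
= -8 - 2
= -10
Since f'(1) < 0, the function is decreasing (-1)

-1


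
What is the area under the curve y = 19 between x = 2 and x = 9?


The area under a constant function y = 19 is a rectangle.
Width = 9 - 2 = 7
Height = 19
Area = width * height
= 7 * 19
= 133

133


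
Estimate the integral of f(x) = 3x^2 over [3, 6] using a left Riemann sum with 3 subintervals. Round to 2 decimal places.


Left Riemann sum uses left endpoints of each subinterval.
Interval: [3, 6], n = 3
dx = (6 - 3) / 3 = 1
Left endpoints: [3, 4, 5]
f values: [27, 48, 75]
Sum = dx * (sum of f values)
= 1 * 150
= 150 = 150.00

150.00


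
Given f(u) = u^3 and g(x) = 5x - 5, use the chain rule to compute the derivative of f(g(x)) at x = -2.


Using the chain rule: (f(g(x)))' = f'(g(x)) * g'(x)
First, find g(-2):
g(-2) = 5 * (-2) - 5 = -15
Next, f'(u) = 3u^2
And g'(x) = 5
So f'(g(-2)) * g'(-2)
= 3 * (-15)^2 * 5
= 3 * 225 * 5
= 3375

3375


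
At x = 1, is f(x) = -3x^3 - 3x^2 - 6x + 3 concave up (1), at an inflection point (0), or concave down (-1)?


Concavity is determined by the sign of f''(x).
f(x) = -3x^3 - 3x^2 - 6x + 3
f'(x) = -9x^2 - 6x - 6
f''(x) = -18x - 6
f''(1) = -18 * 1 - 6
= -18 - 6
= -24
Since f''(1) < 0, the function is concave down (-1)

-1


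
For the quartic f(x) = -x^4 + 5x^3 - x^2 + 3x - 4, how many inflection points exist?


Inflection points occur where f''(x) = 0 and concavity changes.
f(x) = -x^4 + 5x^3 - x^2 + 3x - 4
f'(x) = -4x^3 + 15x^2 - 2x + 3
f''(x) = -12x^2 + 30x - 2
This is a quadratic in x. Use the discriminant to count real roots.
Discriminant = (30)^2 - 4 * (-12) * (-2)
= 900 - 96
= 804
Since discriminant > 0, f''(x) = 0 has 2 distinct real solutions.
A quadratic with two distinct real roots changes sign at each root, so concavity changes at both.
Number of inflection points: 2

2


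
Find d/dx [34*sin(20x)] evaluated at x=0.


Apply the chain rule to differentiate 34*sin(20x):
d/dx [34*sin(20x)]
= 34 * cos(20x) * d/dx(20x)
= 34 * 20 * cos(20x)
= 680 * cos(20x)
Evaluate at x = 0:
= 680 * cos(0)
= 680 * 1
= 680

680


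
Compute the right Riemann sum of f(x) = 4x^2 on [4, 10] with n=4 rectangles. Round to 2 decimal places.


Right Riemann sum uses right endpoints of each subinterval.
Interval: [4, 10], n = 4
dx = (10 - 4) / 4 = 3/2
Right endpoints: [11/2, 7, 17/2, 10]
f values: [121, 196, 289, 400]
Sum = dx * (sum of f values)
= 3/2 * 1006
= 1509 = 1509.00

1509.00


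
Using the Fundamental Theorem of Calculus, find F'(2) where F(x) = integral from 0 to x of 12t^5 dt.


By the Fundamental Theorem of Calculus (Part 1):
If F(x) = integral from 0 to x of f(t) dt, then F'(x) = f(x)
Here f(t) = 12t^5
So F'(x) = 12x^5
Evaluate at x = 2:
F'(2) = 12 * 2^5
= 12 * 32
= 384

384


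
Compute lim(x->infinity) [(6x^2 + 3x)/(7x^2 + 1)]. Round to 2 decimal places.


For limits at infinity with equal-degree polynomials,
we compare leading coefficients.
Numerator leading term: 6x^2
Denominator leading term: 7x^2
Divide both by x^2:
lim = (6 + 3/x) / (7 + 1/x^2)
As x -> infinity, the 1/x and 1/x^2 terms vanish:
= 6/7 ≈ 0.86

0.86


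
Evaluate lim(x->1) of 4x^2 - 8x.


Since polynomials are continuous, we use direct substitution.
lim(x->1) of 4x^2 - 8x
= 4 * 1^2 - 8 * 1 + 0
= 4 - 8 + 0
= -4

-4


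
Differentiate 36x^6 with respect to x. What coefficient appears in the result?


We apply the power rule: d/dx [ax^n] = a*n * x^(n-1)
d/dx [36x^6]
= 36 * 6 * x^(6-1)
= 216x^5
The coefficient is 216

216


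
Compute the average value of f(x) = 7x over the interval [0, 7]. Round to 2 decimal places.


Average value = 1/(b-a) * integral from a to b of f(x) dx
First compute the integral of 7x:
F(x) = (7/2)x^2
F(7) = 7/2 * 49 + 0 * 7 = 343/2
F(0) = 7/2 * 0 + 0 * 0 = 0
Integral = 343/2 - 0 = 343/2
Average = (343/2) / (7 - 0) = (343/2) / 7
= 49/2 = 24.50

24.50


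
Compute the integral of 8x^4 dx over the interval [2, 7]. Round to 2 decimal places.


Find the antiderivative of 8x^4:
F(x) = 8/5 * x^5
Apply the Fundamental Theorem of Calculus:
F(7) - F(2)
= 8/5 * 7^5 - 8/5 * 2^5
= 8/5 * (16807 - 32)
= 8/5 * 16775
= 26840 = 26840.00

26840.00


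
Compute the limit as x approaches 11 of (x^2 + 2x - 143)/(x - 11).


Direct substitution gives 0/0, so we factor the numerator.
Factor: (x^2 + 2x - 143) = (x - 11)(x + 13)
Cancel the common factor (x - 11):
(x^2 + 2x - 143)/(x - 11) = (x + 13)
Now substitute x = 11:
= (11) - (-13) = 24

24


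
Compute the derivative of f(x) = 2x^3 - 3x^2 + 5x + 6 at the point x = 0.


Differentiate f(x) = 2x^3 - 3x^2 + 5x + 6 term by term:
f'(x) = 6x^2 - 6x + 5
Substitute x = 0:
f'(0) = 6 * 0^2 - 6 * 0 + 5
= 0 + 0 + 5
= 5

5


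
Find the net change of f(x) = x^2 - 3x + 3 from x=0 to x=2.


Net change = f(b) - f(a)
f(x) = x^2 - 3x + 3
Compute f(2):
f(2) = 1 * 2^2 - 3 * 2 + 3
= 4 - 6 + 3
= 1
Compute f(0):
f(0) = 1 * 0^2 - 3 * 0 + 3
= 0 + 0 + 3
= 3
Net change = 1 - 3 = -2

-2


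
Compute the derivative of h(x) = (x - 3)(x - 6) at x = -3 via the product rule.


Let u(x) = x - 3 and v(x) = x - 6
u'(x) = 1
v'(x) = 1
Product rule: h'(x) = u'(x)*v(x) + u(x)*v'(x)
= 1 * (x - 6) + (x - 3) * 1
At x = -3:
u(-3) = 1 * (-3) - 3 = -6
v(-3) = 1 * (-3) - 6 = -9
h'(-3) = 1 * (-9) + (-6) * 1
= -9 - 6
= -15

-15


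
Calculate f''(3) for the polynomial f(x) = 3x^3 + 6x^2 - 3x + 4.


First derivative:
f'(x) = 9x^2 + 12x - 3
Second derivative:
f''(x) = 18x + 12
Substitute x = 3:
f''(3) = 18 * 3 + 12
= 54 + 12
= 66

66


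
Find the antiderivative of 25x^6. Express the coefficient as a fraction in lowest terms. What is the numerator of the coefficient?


Apply the power rule for integration:
integral of ax^n dx = a/(n+1) * x^(n+1) + C
integral of 25x^6 dx
= 25/7 * x^7 + C
The coefficient in lowest terms is 25/7, and its numerator is 25

25


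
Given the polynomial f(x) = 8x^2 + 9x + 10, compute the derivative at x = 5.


Differentiate term by term using power and sum rules:
f(x) = 8x^2 + 9x + 10
f'(x) = 16x + 9
Substitute x = 5:
f'(5) = 16 * 5 + 9
= 80 + 9
= 89

89


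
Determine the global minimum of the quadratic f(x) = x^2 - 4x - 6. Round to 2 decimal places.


For a quadratic f(x) = ax^2 + bx + c with a > 0, the minimum is at the vertex.
Vertex x-coordinate: x = -b/(2a)
x = -(-4) / (2 * 1)
x = 4/2 = 2
Substitute back to find the minimum value:
f(2) = 1 * 2^2 - 4 * 2 - 6
= 4 - 8 - 6
= -10 = -10.00

-10.00


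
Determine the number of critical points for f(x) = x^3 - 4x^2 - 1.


Find where f'(x) = 0:
f(x) = x^3 - 4x^2 - 1
f'(x) = 3x^2 - 8x
This is a quadratic in x. Use the discriminant to count real roots.
Discriminant = (-8)^2 - 4 * 3 * 0
= 64 - 0
= 64
Since discriminant > 0, f'(x) = 0 has 2 real solutions.
Number of critical points: 2

2


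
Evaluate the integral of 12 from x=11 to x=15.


The integral of a constant k over [a, b] equals k * (b - a).
integral from 11 to 15 of 12 dx
= 12 * (15 - 11)
= 12 * 4
= 48

48


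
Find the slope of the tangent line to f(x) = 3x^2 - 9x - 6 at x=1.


The slope of the tangent line equals f'(x) at the point.
f(x) = 3x^2 - 9x - 6
f'(x) = 6x - 9
At x = 1:
f'(1) = 6 * 1 - 9
= 6 - 9
= -3

-3


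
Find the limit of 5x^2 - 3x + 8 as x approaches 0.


Since polynomials are continuous, we use direct substitution.
lim(x->0) of 5x^2 - 3x + 8
= 5 * 0^2 - 3 * 0 + 8
= 0 + 0 + 8
= 8

8


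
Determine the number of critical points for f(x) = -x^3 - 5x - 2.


Find where f'(x) = 0:
f(x) = -x^3 - 5x - 2
f'(x) = -3x^2 - 5
This is a quadratic in x. Use the discriminant to count real roots.
Discriminant = (0)^2 - 4 * (-3) * (-5)
= 0 - 60
= -60
Since discriminant < 0, f'(x) = 0 has no real solutions.
Number of critical points: 0

0


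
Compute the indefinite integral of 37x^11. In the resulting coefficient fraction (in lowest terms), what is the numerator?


Apply the power rule for integration:
integral of ax^n dx = a/(n+1) * x^(n+1) + C
integral of 37x^11 dx
= 37/12 * x^12 + C
The coefficient in lowest terms is 37/12, and its numerator is 37

37


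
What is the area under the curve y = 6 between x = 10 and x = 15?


The area under a constant function y = 6 is a rectangle.
Width = 15 - 10 = 5
Height = 6
Area = width * height
= 5 * 6
= 30

30


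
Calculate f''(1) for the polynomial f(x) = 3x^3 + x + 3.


First derivative:
f'(x) = 9x^2 + 1
Second derivative:
f''(x) = 18x
Substitute x = 1:
f''(1) = 18 * 1 + 0
= 18 + 0
= 18

18


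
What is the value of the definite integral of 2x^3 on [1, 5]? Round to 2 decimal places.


Find the antiderivative of 2x^3:
F(x) = 2/4 * x^4
Apply the Fundamental Theorem of Calculus:
F(5) - F(1)
= 2/4 * 5^4 - 2/4 * 1^4
= 2/4 * (625 - 1)
= 2/4 * 624
= 312 = 312.00

312.00


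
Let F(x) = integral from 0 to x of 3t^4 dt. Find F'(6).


By the Fundamental Theorem of Calculus (Part 1):
If F(x) = integral from 0 to x of f(t) dt, then F'(x) = f(x)
Here f(t) = 3t^4
So F'(x) = 3x^4
Evaluate at x = 6:
F'(6) = 3 * 6^4
= 3 * 1296
= 3888

3888


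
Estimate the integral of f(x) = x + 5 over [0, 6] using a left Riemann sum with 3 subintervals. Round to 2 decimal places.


Left Riemann sum uses left endpoints of each subinterval.
Interval: [0, 6], n = 3
dx = (6 - 0) / 3 = 2
Left endpoints: [0, 2, 4]
f values: [5, 7, 9]
Sum = dx * (sum of f values)
= 2 * 21
= 42 = 42.00

42.00


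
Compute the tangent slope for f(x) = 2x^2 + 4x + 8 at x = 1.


The slope of the tangent line equals f'(x) at the point.
f(x) = 2x^2 + 4x + 8
f'(x) = 4x + 4
At x = 1:
f'(1) = 4 * 1 + 4
= 4 + 4
= 8

8


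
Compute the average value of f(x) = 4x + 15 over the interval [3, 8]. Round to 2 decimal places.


Average value = 1/(b-a) * integral from a to b of f(x) dx
First compute the integral of 4x + 15:
F(x) = 2x^2 + 15x
F(8) = 2 * 64 + 15 * 8 = 248
F(3) = 2 * 9 + 15 * 3 = 63
Integral = 248 - 63 = 185
Average = 185 / (8 - 3) = 185 / 5
= 37 = 37.00

37.00


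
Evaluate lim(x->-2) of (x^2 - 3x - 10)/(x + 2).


Direct substitution gives 0/0, so we factor the numerator.
Factor: (x^2 - 3x - 10) = (x + 2)(x - 5)
Cancel the common factor (x + 2):
(x^2 - 3x - 10)/(x + 2) = (x - 5)
Now substitute x = -2:
= (-2) - (5) = -7

-7


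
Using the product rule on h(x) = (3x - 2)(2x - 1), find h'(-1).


Let u(x) = 3x - 2 and v(x) = 2x - 1
u'(x) = 3
v'(x) = 2
Product rule: h'(x) = u'(x)*v(x) + u(x)*v'(x)
= 3 * (2x - 1) + (3x - 2) * 2
At x = -1:
u(-1) = 3 * (-1) - 2 = -5
v(-1) = 2 * (-1) - 1 = -3
h'(-1) = 3 * (-3) + (-5) * 2
= -9 - 10
= -19

-19


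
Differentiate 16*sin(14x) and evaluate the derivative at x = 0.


Apply the chain rule to differentiate 16*sin(14x):
d/dx [16*sin(14x)]
= 16 * cos(14x) * d/dx(14x)
= 16 * 14 * cos(14x)
= 224 * cos(14x)
Evaluate at x = 0:
= 224 * cos(0)
= 224 * 1
= 224

224


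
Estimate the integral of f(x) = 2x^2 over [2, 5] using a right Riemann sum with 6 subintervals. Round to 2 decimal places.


Right Riemann sum uses right endpoints of each subinterval.
Interval: [2, 5], n = 6
dx = (5 - 2) / 6 = 1/2
Right endpoints: [5/2, 3, 7/2, 4, 9/2, 5]
f values: [25/2, 18, 49/2, 32, 81/2, 50]
Sum = dx * (sum of f values)
= 1/2 * 355/2
= 355/4 = 88.75

88.75


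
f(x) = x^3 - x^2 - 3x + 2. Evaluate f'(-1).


Differentiate f(x) = x^3 - x^2 - 3x + 2 term by term:
f'(x) = 3x^2 - 2x - 3
Substitute x = -1:
f'(-1) = 3 * (-1)^2 - 2 * (-1) - 3
= 3 + 2 - 3
= 2

2


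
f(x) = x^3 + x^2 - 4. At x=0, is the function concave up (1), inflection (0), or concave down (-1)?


Concavity is determined by the sign of f''(x).
f(x) = x^3 + x^2 - 4
f'(x) = 3x^2 + 2x
f''(x) = 6x + 2
f''(0) = 6 * 0 + 2
= 0 + 2
= 2
Since f''(0) > 0, the function is concave up (1)

1


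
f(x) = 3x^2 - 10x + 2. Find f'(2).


Differentiate term by term using power and sum rules:
f(x) = 3x^2 - 10x + 2
f'(x) = 6x - 10
Substitute x = 2:
f'(2) = 6 * 2 - 10
= 12 - 10
= 2

2


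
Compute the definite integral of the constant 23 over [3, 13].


The integral of a constant k over [a, b] equals k * (b - a).
integral from 3 to 13 of 23 dx
= 23 * (13 - 3)
= 23 * 10
= 230

230


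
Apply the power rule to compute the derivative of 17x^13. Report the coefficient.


We apply the power rule: d/dx [ax^n] = a*n * x^(n-1)
d/dx [17x^13]
= 17 * 13 * x^(13-1)
= 221x^12
The coefficient is 221

221


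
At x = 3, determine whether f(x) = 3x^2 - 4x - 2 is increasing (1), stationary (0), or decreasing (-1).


Compute f'(x) to determine behavior:
f'(x) = 6x - 4
f'(3) = 6 * 3 - 4
= 18 - 4
= 14
Since f'(3) > 0, the function is increasing (1)

1


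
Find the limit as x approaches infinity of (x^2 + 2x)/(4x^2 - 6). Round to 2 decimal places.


For limits at infinity with equal-degree polynomials,
we compare leading coefficients.
Numerator leading term: x^2
Denominator leading term: 4x^2
Divide both by x^2:
lim = (1 + 2/x) / (4 - 6/x^2)
As x -> infinity, the 1/x and 1/x^2 terms vanish:
= 1/4 = 0.25

0.25


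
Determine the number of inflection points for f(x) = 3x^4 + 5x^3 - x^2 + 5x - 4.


Inflection points occur where f''(x) = 0 and concavity changes.
f(x) = 3x^4 + 5x^3 - x^2 + 5x - 4
f'(x) = 12x^3 + 15x^2 - 2x + 5
f''(x) = 36x^2 + 30x - 2
This is a quadratic in x. Use the discriminant to count real roots.
Discriminant = (30)^2 - 4 * 36 * (-2)
= 900 - (-288)
= 1188
Since discriminant > 0, f''(x) = 0 has 2 distinct real solutions.
A quadratic with two distinct real roots changes sign at each root, so concavity changes at both.
Number of inflection points: 2

2


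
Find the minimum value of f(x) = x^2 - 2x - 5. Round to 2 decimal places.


For a quadratic f(x) = ax^2 + bx + c with a > 0, the minimum is at the vertex.
Vertex x-coordinate: x = -b/(2a)
x = -(-2) / (2 * 1)
x = 2/2 = 1
Substitute back to find the minimum value:
f(1) = 1 * 1^2 - 2 * 1 - 5
= 1 - 2 - 5
= -6 = -6.00

-6.00


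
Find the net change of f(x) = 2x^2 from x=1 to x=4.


Net change = f(b) - f(a)
f(x) = 2x^2
Compute f(4):
f(4) = 2 * 4^2 + 0 * 4 + 0
= 32 + 0 + 0
= 32
Compute f(1):
f(1) = 2 * 1^2 + 0 * 1 + 0
= 2 + 0 + 0
= 2
Net change = 32 - 2 = 30

30


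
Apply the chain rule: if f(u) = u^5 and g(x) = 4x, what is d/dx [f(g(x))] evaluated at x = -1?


Using the chain rule: (f(g(x)))' = f'(g(x)) * g'(x)
First, find g(-1):
g(-1) = 4 * (-1) + 0 = -4
Next, f'(u) = 5u^4
And g'(x) = 4
So f'(g(-1)) * g'(-1)
= 5 * (-4)^4 * 4
= 5 * 256 * 4
= 5120

5120


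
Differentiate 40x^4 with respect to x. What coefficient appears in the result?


We apply the power rule: d/dx [ax^n] = a*n * x^(n-1)
d/dx [40x^4]
= 40 * 4 * x^(4-1)
= 160x^3
The coefficient is 160

160


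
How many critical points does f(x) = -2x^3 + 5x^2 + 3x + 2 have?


Find where f'(x) = 0:
f(x) = -2x^3 + 5x^2 + 3x + 2
f'(x) = -6x^2 + 10x + 3
This is a quadratic in x. Use the discriminant to count real roots.
Discriminant = (10)^2 - 4 * (-6) * 3
= 100 - (-72)
= 172
Since discriminant > 0, f'(x) = 0 has 2 real solutions.
Number of critical points: 2

2


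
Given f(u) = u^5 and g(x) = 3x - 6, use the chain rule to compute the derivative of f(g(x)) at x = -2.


Using the chain rule: (f(g(x)))' = f'(g(x)) * g'(x)
First, find g(-2):
g(-2) = 3 * (-2) - 6 = -12
Next, f'(u) = 5u^4
And g'(x) = 3
So f'(g(-2)) * g'(-2)
= 5 * (-12)^4 * 3
= 5 * 20736 * 3
= 311040

311040


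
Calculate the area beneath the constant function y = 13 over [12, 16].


The area under a constant function y = 13 is a rectangle.
Width = 16 - 12 = 4
Height = 13
Area = width * height
= 4 * 13
= 52

52


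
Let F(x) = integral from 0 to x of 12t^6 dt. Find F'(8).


By the Fundamental Theorem of Calculus (Part 1):
If F(x) = integral from 0 to x of f(t) dt, then F'(x) = f(x)
Here f(t) = 12t^6
So F'(x) = 12x^6
Evaluate at x = 8:
F'(8) = 12 * 8^6
= 12 * 262144
= 3145728

3145728


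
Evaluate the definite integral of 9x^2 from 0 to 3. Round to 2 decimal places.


Find the antiderivative of 9x^2:
F(x) = 9/3 * x^3
Apply the Fundamental Theorem of Calculus:
F(3) - F(0)
= 9/3 * 3^3 - 9/3 * 0^3
= 9/3 * (27 - 0)
= 9/3 * 27
= 81 = 81.00

81.00


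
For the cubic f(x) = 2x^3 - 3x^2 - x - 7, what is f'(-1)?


Differentiate f(x) = 2x^3 - 3x^2 - x - 7 term by term:
f'(x) = 6x^2 - 6x - 1
Substitute x = -1:
f'(-1) = 6 * (-1)^2 - 6 * (-1) - 1
= 6 + 6 - 1
= 11

11


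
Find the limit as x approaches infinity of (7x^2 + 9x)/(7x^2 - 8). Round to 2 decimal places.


For limits at infinity with equal-degree polynomials,
we compare leading coefficients.
Numerator leading term: 7x^2
Denominator leading term: 7x^2
Divide both by x^2:
lim = (7 + 9/x) / (7 - 8/x^2)
As x -> infinity, the 1/x and 1/x^2 terms vanish:
= 7/7 = 1 = 1.00

1.00


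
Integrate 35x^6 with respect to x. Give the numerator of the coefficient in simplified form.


Apply the power rule for integration:
integral of ax^n dx = a/(n+1) * x^(n+1) + C
integral of 35x^6 dx
= 35/7 * x^7 + C
= 5 * x^7 + C
The coefficient in lowest terms is 5 = 5/1, so its numerator is 5

5


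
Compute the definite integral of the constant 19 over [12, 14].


The integral of a constant k over [a, b] equals k * (b - a).
integral from 12 to 14 of 19 dx
= 19 * (14 - 12)
= 19 * 2
= 38

38


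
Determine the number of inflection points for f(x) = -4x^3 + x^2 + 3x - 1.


Inflection points occur where f''(x) = 0 and concavity changes.
f(x) = -4x^3 + x^2 + 3x - 1
f'(x) = -12x^2 + 2x + 3
f''(x) = -24x + 2
Set f''(x) = 0:
-24x + 2 = 0
x = -2 / (-24) = 1/12
Since f''(x) is linear (degree 1), it changes sign at this point.
Therefore there is exactly 1 inflection point.

1


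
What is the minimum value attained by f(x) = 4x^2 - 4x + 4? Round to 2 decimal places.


For a quadratic f(x) = ax^2 + bx + c with a > 0, the minimum is at the vertex.
Vertex x-coordinate: x = -b/(2a)
x = -(-4) / (2 * 4)
x = 4/8 = 1/2
Substitute back to find the minimum value:
f(1/2) = 4 * (1/2)^2 - 4 * (1/2) + 4
= 1 - 2 + 4
= 3 = 3.00

3.00


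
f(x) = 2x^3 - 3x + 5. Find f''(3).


First derivative:
f'(x) = 6x^2 - 3
Second derivative:
f''(x) = 12x
Substitute x = 3:
f''(3) = 12 * 3 + 0
= 36 + 0
= 36

36


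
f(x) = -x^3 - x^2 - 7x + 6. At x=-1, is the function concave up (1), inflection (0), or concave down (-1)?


Concavity is determined by the sign of f''(x).
f(x) = -x^3 - x^2 - 7x + 6
f'(x) = -3x^2 - 2x - 7
f''(x) = -6x - 2
f''(-1) = -6 * (-1) - 2
= 6 - 2
= 4
Since f''(-1) > 0, the function is concave up (1)

1


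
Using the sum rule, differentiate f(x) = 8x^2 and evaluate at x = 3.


Differentiate term by term using power and sum rules:
f(x) = 8x^2
f'(x) = 16x
Substitute x = 3:
f'(3) = 16 * 3 + 0
= 48 + 0
= 48

48


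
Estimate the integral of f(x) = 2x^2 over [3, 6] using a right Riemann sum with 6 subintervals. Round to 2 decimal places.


Right Riemann sum uses right endpoints of each subinterval.
Interval: [3, 6], n = 6
dx = (6 - 3) / 6 = 1/2
Right endpoints: [7/2, 4, 9/2, 5, 11/2, 6]
f values: [49/2, 32, 81/2, 50, 121/2, 72]
Sum = dx * (sum of f values)
= 1/2 * 559/2
= 559/4 = 139.75

139.75


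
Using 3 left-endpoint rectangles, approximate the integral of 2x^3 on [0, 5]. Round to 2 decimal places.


Left Riemann sum uses left endpoints of each subinterval.
Interval: [0, 5], n = 3
dx = (5 - 0) / 3 = 5/3
Left endpoints: [0, 5/3, 10/3]
f values: [0, 250/27, 2000/27]
Sum = dx * (sum of f values)
= 5/3 * 250/3
= 1250/9 ≈ 138.89

138.89


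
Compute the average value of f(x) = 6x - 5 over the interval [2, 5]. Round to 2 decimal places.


Average value = 1/(b-a) * integral from a to b of f(x) dx
First compute the integral of 6x - 5:
F(x) = 3x^2 - 5x
F(5) = 3 * 25 - 5 * 5 = 50
F(2) = 3 * 4 - 5 * 2 = 2
Integral = 50 - 2 = 48
Average = 48 / (5 - 2) = 48 / 3
= 16 = 16.00

16.00


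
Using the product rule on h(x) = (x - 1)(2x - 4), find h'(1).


Let u(x) = x - 1 and v(x) = 2x - 4
u'(x) = 1
v'(x) = 2
Product rule: h'(x) = u'(x)*v(x) + u(x)*v'(x)
= 1 * (2x - 4) + (x - 1) * 2
At x = 1:
u(1) = 1 * 1 - 1 = 0
v(1) = 2 * 1 - 4 = -2
h'(1) = 1 * (-2) + 0 * 2
= -2 + 0
= -2

-2


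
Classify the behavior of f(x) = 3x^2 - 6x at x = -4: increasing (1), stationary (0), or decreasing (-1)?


Compute f'(x) to determine behavior:
f'(x) = 6x - 6
f'(-4) = 6 * (-4) - 6
= -24 - 6
= -30
Since f'(-4) < 0, the function is decreasing (-1)

-1


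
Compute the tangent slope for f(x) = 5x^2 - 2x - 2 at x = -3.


The slope of the tangent line equals f'(x) at the point.
f(x) = 5x^2 - 2x - 2
f'(x) = 10x - 2
At x = -3:
f'(-3) = 10 * (-3) - 2
= -30 - 2
= -32

-32


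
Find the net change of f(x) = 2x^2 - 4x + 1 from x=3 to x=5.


Net change = f(b) - f(a)
f(x) = 2x^2 - 4x + 1
Compute f(5):
f(5) = 2 * 5^2 - 4 * 5 + 1
= 50 - 20 + 1
= 31
Compute f(3):
f(3) = 2 * 3^2 - 4 * 3 + 1
= 18 - 12 + 1
= 7
Net change = 31 - 7 = 24

24


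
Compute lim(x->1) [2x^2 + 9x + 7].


Since polynomials are continuous, we use direct substitution.
lim(x->1) of 2x^2 + 9x + 7
= 2 * 1^2 + 9 * 1 + 7
= 2 + 9 + 7
= 18

18


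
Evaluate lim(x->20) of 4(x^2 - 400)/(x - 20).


Direct substitution gives 0/0, so we factor the numerator.
Factor: 4(x^2 - 400) = 4 * (x - 20)(x + 20)
Cancel the common factor (x - 20):
4(x^2 - 400)/(x - 20) = 4 * (x + 20)
Now substitute x = 20:
= 4 * (20 + 20) = 160

160


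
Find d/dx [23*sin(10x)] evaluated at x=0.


Apply the chain rule to differentiate 23*sin(10x):
d/dx [23*sin(10x)]
= 23 * cos(10x) * d/dx(10x)
= 23 * 10 * cos(10x)
= 230 * cos(10x)
Evaluate at x = 0:
= 230 * cos(0)
= 230 * 1
= 230

230


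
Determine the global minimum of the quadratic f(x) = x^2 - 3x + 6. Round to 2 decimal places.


For a quadratic f(x) = ax^2 + bx + c with a > 0, the minimum is at the vertex.
Vertex x-coordinate: x = -b/(2a)
x = -(-3) / (2 * 1)
x = 3/2
Substitute back to find the minimum value:
f(3/2) = 1 * (3/2)^2 - 3 * (3/2) + 6
= 9/4 - 9/2 + 6
= 15/4 = 3.75

3.75


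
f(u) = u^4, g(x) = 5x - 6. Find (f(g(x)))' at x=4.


Using the chain rule: (f(g(x)))' = f'(g(x)) * g'(x)
First, find g(4):
g(4) = 5 * 4 - 6 = 14
Next, f'(u) = 4u^3
And g'(x) = 5
So f'(g(4)) * g'(4)
= 4 * 14^3 * 5
= 4 * 2744 * 5
= 54880

54880


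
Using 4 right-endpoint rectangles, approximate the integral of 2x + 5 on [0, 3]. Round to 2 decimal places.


Right Riemann sum uses right endpoints of each subinterval.
Interval: [0, 3], n = 4
dx = (3 - 0) / 4 = 3/4
Right endpoints: [3/4, 3/2, 9/4, 3]
f values: [13/2, 8, 19/2, 11]
Sum = dx * (sum of f values)
= 3/4 * 35
= 105/4 = 26.25

26.25


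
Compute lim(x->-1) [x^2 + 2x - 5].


Since polynomials are continuous, we use direct substitution.
lim(x->-1) of x^2 + 2x - 5
= 1 * (-1)^2 + 2 * (-1) - 5
= 1 - 2 - 5
= -6

-6


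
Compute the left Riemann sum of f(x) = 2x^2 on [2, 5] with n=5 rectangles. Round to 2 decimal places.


Left Riemann sum uses left endpoints of each subinterval.
Interval: [2, 5], n = 5
dx = (5 - 2) / 5 = 3/5
Left endpoints: [2, 13/5, 16/5, 19/5, 22/5]
f values: [8, 338/25, 512/25, 722/25, 968/25]
Sum = dx * (sum of f values)
= 3/5 * 548/5
= 1644/25 = 65.76

65.76


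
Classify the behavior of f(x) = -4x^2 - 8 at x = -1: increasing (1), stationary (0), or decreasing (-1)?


Compute f'(x) to determine behavior:
f'(x) = -8x
f'(-1) = -8 * (-1) + 0
= 8 + 0
= 8
Since f'(-1) > 0, the function is increasing (1)

1


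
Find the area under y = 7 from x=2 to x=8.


The area under a constant function y = 7 is a rectangle.
Width = 8 - 2 = 6
Height = 7
Area = width * height
= 6 * 7
= 42

42


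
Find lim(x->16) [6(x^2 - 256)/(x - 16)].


Direct substitution gives 0/0, so we factor the numerator.
Factor: 6(x^2 - 256) = 6 * (x - 16)(x + 16)
Cancel the common factor (x - 16):
6(x^2 - 256)/(x - 16) = 6 * (x + 16)
Now substitute x = 16:
= 6 * (16 + 16) = 192

192


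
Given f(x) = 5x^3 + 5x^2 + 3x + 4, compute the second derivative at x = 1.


First derivative:
f'(x) = 15x^2 + 10x + 3
Second derivative:
f''(x) = 30x + 10
Substitute x = 1:
f''(1) = 30 * 1 + 10
= 30 + 10
= 40

40


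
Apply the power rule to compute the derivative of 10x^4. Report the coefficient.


We apply the power rule: d/dx [ax^n] = a*n * x^(n-1)
d/dx [10x^4]
= 10 * 4 * x^(4-1)
= 40x^3
The coefficient is 40

40


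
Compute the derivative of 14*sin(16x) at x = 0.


Apply the chain rule to differentiate 14*sin(16x):
d/dx [14*sin(16x)]
= 14 * cos(16x) * d/dx(16x)
= 14 * 16 * cos(16x)
= 224 * cos(16x)
Evaluate at x = 0:
= 224 * cos(0)
= 224 * 1
= 224

224


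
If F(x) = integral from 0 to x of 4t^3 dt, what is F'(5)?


By the Fundamental Theorem of Calculus (Part 1):
If F(x) = integral from 0 to x of f(t) dt, then F'(x) = f(x)
Here f(t) = 4t^3
So F'(x) = 4x^3
Evaluate at x = 5:
F'(5) = 4 * 5^3
= 4 * 125
= 500

500


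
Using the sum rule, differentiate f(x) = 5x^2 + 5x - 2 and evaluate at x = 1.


Differentiate term by term using power and sum rules:
f(x) = 5x^2 + 5x - 2
f'(x) = 10x + 5
Substitute x = 1:
f'(1) = 10 * 1 + 5
= 10 + 5
= 15

15


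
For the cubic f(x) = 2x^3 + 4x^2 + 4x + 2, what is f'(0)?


Differentiate f(x) = 2x^3 + 4x^2 + 4x + 2 term by term:
f'(x) = 6x^2 + 8x + 4
Substitute x = 0:
f'(0) = 6 * 0^2 + 8 * 0 + 4
= 0 + 0 + 4
= 4

4


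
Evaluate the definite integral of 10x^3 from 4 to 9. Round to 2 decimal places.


Find the antiderivative of 10x^3:
F(x) = 10/4 * x^4
Apply the Fundamental Theorem of Calculus:
F(9) - F(4)
= 10/4 * 9^4 - 10/4 * 4^4
= 10/4 * (6561 - 256)
= 10/4 * 6305
= 31525/2 = 15762.50

15762.50


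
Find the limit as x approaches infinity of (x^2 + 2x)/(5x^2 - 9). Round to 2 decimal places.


For limits at infinity with equal-degree polynomials,
we compare leading coefficients.
Numerator leading term: x^2
Denominator leading term: 5x^2
Divide both by x^2:
lim = (1 + 2/x) / (5 - 9/x^2)
As x -> infinity, the 1/x and 1/x^2 terms vanish:
= 1/5 = 0.20

0.20


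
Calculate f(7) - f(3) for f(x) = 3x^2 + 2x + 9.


Net change = f(b) - f(a)
f(x) = 3x^2 + 2x + 9
Compute f(7):
f(7) = 3 * 7^2 + 2 * 7 + 9
= 147 + 14 + 9
= 170
Compute f(3):
f(3) = 3 * 3^2 + 2 * 3 + 9
= 27 + 6 + 9
= 42
Net change = 170 - 42 = 128

128


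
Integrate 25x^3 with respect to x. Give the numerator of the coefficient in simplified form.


Apply the power rule for integration:
integral of ax^n dx = a/(n+1) * x^(n+1) + C
integral of 25x^3 dx
= 25/4 * x^4 + C
The coefficient in lowest terms is 25/4, and its numerator is 25

25


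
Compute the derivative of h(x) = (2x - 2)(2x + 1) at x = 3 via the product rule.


Let u(x) = 2x - 2 and v(x) = 2x + 1
u'(x) = 2
v'(x) = 2
Product rule: h'(x) = u'(x)*v(x) + u(x)*v'(x)
= 2 * (2x + 1) + (2x - 2) * 2
At x = 3:
u(3) = 2 * 3 - 2 = 4
v(3) = 2 * 3 + 1 = 7
h'(3) = 2 * 7 + 4 * 2
= 14 + 8
= 22

22


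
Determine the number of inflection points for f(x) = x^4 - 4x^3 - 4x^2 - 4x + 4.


Inflection points occur where f''(x) = 0 and concavity changes.
f(x) = x^4 - 4x^3 - 4x^2 - 4x + 4
f'(x) = 4x^3 - 12x^2 - 8x - 4
f''(x) = 12x^2 - 24x - 8
This is a quadratic in x. Use the discriminant to count real roots.
Discriminant = (-24)^2 - 4 * 12 * (-8)
= 576 - (-384)
= 960
Since discriminant > 0, f''(x) = 0 has 2 distinct real solutions.
A quadratic with two distinct real roots changes sign at each root, so concavity changes at both.
Number of inflection points: 2

2


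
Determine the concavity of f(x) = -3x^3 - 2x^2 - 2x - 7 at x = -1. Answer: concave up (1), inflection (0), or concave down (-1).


Concavity is determined by the sign of f''(x).
f(x) = -3x^3 - 2x^2 - 2x - 7
f'(x) = -9x^2 - 4x - 2
f''(x) = -18x - 4
f''(-1) = -18 * (-1) - 4
= 18 - 4
= 14
Since f''(-1) > 0, the function is concave up (1)

1


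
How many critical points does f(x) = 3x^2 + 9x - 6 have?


Find where f'(x) = 0:
f'(x) = 6x + 9
Set f'(x) = 0:
6x + 9 = 0
x = -9 / 6 = -3/2
This is a linear equation in x, so there is exactly one solution.
Number of critical points: 1

1


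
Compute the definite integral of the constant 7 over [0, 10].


The integral of a constant k over [a, b] equals k * (b - a).
integral from 0 to 10 of 7 dx
= 7 * (10 - 0)
= 7 * 10
= 70

70


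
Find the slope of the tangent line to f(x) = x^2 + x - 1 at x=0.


The slope of the tangent line equals f'(x) at the point.
f(x) = x^2 + x - 1
f'(x) = 2x + 1
At x = 0:
f'(0) = 2 * 0 + 1
= 0 + 1
= 1

1


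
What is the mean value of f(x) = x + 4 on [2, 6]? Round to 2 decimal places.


Average value = 1/(b-a) * integral from a to b of f(x) dx
First compute the integral of x + 4:
F(x) = (1/2)x^2 + 4x
F(6) = 1/2 * 36 + 4 * 6 = 42
F(2) = 1/2 * 4 + 4 * 2 = 10
Integral = 42 - 10 = 32
Average = 32 / (6 - 2) = 32 / 4
= 8 = 8.00

8.00
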